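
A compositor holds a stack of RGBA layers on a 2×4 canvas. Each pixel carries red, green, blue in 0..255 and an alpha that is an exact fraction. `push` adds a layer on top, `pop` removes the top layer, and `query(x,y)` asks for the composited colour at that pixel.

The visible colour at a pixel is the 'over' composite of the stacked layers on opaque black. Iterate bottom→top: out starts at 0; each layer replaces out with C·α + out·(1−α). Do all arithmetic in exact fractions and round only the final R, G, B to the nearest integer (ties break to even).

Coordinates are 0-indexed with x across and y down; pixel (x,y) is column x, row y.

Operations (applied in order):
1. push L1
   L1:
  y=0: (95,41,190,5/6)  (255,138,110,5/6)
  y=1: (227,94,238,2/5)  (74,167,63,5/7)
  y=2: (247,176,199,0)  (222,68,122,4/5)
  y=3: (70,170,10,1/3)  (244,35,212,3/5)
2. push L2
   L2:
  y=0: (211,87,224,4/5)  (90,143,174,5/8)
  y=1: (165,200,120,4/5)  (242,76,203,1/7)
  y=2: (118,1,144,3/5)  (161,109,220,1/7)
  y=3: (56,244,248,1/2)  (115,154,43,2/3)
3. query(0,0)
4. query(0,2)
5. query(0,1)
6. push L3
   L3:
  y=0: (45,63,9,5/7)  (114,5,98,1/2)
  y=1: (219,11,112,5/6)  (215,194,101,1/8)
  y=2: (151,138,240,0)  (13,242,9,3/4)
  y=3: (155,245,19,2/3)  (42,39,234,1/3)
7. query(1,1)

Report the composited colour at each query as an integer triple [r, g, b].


at x=0,y=0 over L1,L2:
after L1 α=5/6: [475/6, 205/6, 475/3]
after L2 α=4/5: [5539/30, 2293/30, 3163/15]
rounded: [185, 76, 211]

query (0,2) [L1,L2] — begin 0,0,0
after L1 α=0: [0, 0, 0]
after L2 α=3/5: [354/5, 3/5, 432/5]
= [71, 1, 86]

query (0,1) [L1,L2] — begin 0,0,0
+L1 (α=2/5) → [454/5, 188/5, 476/5]
+L2 (α=4/5) → [3754/25, 4188/25, 2876/25]
→ [150, 168, 115]

(1,1) stack=L1,L2,L3; from [0,0,0]:
+L1 (α=5/7) → [370/7, 835/7, 45]
+L2 (α=1/7) → [3914/49, 5542/49, 473/7]
+L3 (α=1/8) → [5419/56, 1725/14, 287/4]
→ [97, 123, 72]


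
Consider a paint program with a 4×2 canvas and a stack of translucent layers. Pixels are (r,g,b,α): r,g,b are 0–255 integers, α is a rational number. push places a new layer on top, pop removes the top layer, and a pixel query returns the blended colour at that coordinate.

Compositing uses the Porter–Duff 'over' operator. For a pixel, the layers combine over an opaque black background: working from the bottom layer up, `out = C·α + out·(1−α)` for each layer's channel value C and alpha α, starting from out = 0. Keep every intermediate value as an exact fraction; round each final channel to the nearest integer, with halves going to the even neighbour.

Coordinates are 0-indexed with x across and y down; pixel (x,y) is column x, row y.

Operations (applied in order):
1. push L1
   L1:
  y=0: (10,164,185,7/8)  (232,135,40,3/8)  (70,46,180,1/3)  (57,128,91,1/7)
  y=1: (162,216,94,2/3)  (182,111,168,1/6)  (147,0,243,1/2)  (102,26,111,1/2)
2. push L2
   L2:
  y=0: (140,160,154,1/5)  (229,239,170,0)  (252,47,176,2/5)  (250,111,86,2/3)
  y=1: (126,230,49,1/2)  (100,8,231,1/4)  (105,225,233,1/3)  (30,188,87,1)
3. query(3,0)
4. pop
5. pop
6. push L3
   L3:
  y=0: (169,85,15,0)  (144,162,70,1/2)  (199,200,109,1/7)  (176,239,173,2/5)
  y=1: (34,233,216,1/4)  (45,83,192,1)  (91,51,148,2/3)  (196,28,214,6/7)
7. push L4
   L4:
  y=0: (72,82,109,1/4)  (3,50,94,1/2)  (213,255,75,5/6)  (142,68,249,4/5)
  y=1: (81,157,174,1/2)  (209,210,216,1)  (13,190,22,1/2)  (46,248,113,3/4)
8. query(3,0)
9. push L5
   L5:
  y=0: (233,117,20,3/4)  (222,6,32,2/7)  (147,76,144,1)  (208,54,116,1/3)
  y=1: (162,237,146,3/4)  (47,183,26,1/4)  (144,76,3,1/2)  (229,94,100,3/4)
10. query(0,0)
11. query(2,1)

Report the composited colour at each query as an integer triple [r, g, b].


query (3,0) [L1,L2] — begin 0,0,0
+L1 (α=1/7) → [57/7, 128/7, 13]
+L2 (α=2/3) → [3557/21, 1682/21, 185/3]
= [169, 80, 62]

(3,0) stack=L3,L4; from [0,0,0]:
L3 α=2/5: [352/5, 478/5, 346/5]
L4 α=4/5: [3192/25, 1838/25, 5326/25]
rounded: [128, 74, 213]

(0,0) stack=L3,L4,L5; from [0,0,0]:
+L3 (α=0) → [0, 0, 0]
+L4 (α=1/4) → [18, 41/2, 109/4]
+L5 (α=3/4) → [717/4, 743/8, 349/16]
→ [179, 93, 22]

at x=2,y=1 over L3,L4,L5:
+L3 (α=2/3) → [182/3, 34, 296/3]
+L4 (α=1/2) → [221/6, 112, 181/3]
+L5 (α=1/2) → [1085/12, 94, 95/3]
= [90, 94, 32]


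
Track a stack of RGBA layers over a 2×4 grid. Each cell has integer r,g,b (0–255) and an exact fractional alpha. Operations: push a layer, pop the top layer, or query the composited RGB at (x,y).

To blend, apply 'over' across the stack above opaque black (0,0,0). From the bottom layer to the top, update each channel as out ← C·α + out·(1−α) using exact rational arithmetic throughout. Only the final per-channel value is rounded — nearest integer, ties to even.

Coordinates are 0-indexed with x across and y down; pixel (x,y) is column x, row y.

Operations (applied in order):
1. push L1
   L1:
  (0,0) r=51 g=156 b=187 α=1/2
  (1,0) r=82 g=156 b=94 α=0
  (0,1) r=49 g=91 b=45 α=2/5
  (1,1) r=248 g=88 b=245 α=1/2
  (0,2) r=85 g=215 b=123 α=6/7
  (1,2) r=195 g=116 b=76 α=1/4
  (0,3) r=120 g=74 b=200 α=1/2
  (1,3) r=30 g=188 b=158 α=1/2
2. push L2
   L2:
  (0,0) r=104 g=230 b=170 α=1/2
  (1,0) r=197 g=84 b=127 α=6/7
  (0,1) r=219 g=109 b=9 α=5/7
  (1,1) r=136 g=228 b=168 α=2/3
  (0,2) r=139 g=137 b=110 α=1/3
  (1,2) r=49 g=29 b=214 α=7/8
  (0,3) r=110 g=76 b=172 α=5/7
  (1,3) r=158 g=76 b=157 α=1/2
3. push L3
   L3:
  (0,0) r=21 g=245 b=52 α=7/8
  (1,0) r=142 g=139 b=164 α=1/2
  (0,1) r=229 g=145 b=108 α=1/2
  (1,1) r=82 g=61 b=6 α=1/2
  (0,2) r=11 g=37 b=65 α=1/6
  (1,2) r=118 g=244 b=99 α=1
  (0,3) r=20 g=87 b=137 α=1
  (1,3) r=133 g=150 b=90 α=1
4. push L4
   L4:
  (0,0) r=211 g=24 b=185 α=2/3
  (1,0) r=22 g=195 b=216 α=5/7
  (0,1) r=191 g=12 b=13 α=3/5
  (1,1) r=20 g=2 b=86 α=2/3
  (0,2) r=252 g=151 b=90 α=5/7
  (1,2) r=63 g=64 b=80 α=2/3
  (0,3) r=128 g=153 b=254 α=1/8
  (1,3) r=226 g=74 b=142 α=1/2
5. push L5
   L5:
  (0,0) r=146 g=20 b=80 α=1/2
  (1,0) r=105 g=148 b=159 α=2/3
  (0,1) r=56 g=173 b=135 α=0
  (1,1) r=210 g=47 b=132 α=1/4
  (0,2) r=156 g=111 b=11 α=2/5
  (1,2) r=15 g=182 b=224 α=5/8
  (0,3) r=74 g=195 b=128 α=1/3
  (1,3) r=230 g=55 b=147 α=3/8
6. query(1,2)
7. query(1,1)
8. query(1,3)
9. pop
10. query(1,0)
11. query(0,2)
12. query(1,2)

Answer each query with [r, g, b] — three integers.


at x=1,y=2 over L1,L2,L3,L4,L5:
+L1 (α=1/4) → [195/4, 29, 19]
+L2 (α=7/8) → [1567/32, 29, 1517/8]
+L3 (α=1) → [118, 244, 99]
+L4 (α=2/3) → [244/3, 124, 259/3]
+L5 (α=5/8) → [319/8, 641/4, 1379/8]
= [40, 160, 172]

query (1,1) [L1,L2,L3,L4,L5] — begin 0,0,0
after L1 α=1/2: [124, 44, 245/2]
after L2 α=2/3: [132, 500/3, 917/6]
after L3 α=1/2: [107, 683/6, 953/12]
after L4 α=2/3: [49, 707/18, 3017/36]
after L5 α=1/4: [357/4, 989/24, 4601/48]
rounded: [89, 41, 96]

(1,3) stack=L1,L2,L3,L4,L5; from [0,0,0]:
L1 α=1/2: [15, 94, 79]
L2 α=1/2: [173/2, 85, 118]
L3 α=1: [133, 150, 90]
L4 α=1/2: [359/2, 112, 116]
L5 α=3/8: [3175/16, 725/8, 1021/8]
rounded: [198, 91, 128]

at x=1,y=0 over L1,L2,L3,L4:
after L1 α=0: [0, 0, 0]
after L2 α=6/7: [1182/7, 72, 762/7]
after L3 α=1/2: [1088/7, 211/2, 955/7]
after L4 α=5/7: [2946/49, 1186/7, 9470/49]
→ [60, 169, 193]

(0,2) stack=L1,L2,L3,L4; from [0,0,0]:
after L1 α=6/7: [510/7, 1290/7, 738/7]
after L2 α=1/3: [1993/21, 3539/21, 2246/21]
after L3 α=1/6: [5098/63, 9236/63, 12595/126]
after L4 α=5/7: [89576/441, 66037/441, 40945/441]
→ [203, 150, 93]

(1,2) stack=L1,L2,L3,L4; from [0,0,0]:
L1 α=1/4: [195/4, 29, 19]
L2 α=7/8: [1567/32, 29, 1517/8]
L3 α=1: [118, 244, 99]
L4 α=2/3: [244/3, 124, 259/3]
= [81, 124, 86]


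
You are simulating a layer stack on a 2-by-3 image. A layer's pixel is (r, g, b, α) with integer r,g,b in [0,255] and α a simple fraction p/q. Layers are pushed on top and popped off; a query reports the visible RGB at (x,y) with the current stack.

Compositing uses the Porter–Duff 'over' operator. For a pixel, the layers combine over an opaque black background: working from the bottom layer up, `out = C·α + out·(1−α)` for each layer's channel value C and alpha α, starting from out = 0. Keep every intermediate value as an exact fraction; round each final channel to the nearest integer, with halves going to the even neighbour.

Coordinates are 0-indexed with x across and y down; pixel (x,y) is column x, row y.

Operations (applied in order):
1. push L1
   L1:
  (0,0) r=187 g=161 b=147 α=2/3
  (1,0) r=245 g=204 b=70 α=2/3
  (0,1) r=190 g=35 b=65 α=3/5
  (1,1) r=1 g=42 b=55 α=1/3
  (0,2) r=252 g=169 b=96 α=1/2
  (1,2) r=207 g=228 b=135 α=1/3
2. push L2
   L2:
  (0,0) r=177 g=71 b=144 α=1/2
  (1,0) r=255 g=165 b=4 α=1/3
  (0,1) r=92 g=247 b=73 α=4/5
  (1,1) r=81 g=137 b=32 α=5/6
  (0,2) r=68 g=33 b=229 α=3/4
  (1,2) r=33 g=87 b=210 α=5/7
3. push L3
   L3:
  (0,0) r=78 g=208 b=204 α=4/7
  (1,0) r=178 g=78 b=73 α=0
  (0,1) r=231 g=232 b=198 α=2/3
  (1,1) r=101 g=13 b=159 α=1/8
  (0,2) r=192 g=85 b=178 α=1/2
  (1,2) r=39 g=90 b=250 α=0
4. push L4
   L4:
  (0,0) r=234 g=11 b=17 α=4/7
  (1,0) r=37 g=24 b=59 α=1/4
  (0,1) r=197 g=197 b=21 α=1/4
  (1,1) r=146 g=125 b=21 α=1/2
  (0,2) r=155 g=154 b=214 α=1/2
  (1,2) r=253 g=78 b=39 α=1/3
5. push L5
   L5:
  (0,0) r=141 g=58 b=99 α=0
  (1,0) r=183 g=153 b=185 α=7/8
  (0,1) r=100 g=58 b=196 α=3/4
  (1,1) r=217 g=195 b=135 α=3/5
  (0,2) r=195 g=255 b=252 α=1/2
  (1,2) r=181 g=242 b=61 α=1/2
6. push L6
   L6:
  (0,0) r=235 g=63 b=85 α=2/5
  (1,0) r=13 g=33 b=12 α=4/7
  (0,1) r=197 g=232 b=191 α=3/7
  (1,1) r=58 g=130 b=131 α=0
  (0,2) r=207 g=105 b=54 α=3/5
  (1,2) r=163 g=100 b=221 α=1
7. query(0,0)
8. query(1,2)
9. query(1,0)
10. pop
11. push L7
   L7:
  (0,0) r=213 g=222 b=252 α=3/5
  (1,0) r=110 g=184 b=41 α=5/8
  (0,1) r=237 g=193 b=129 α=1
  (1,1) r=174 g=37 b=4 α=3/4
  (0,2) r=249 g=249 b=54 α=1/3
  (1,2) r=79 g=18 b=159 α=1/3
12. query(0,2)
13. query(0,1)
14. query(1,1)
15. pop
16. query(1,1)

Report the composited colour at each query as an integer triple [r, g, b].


(0,0) stack=L1,L2,L3,L4,L5,L6; from [0,0,0]:
L1 α=2/3: [374/3, 322/3, 98]
L2 α=1/2: [905/6, 535/6, 121]
L3 α=4/7: [1529/14, 2199/14, 1179/7]
L4 α=4/7: [17691/98, 7213/98, 4013/49]
L5 α=0: [17691/98, 7213/98, 4013/49]
L6 α=2/5: [99133/490, 33987/490, 20369/245]
= [202, 69, 83]

at x=1,y=2 over L1,L2,L3,L4,L5,L6:
after L1 α=1/3: [69, 76, 45]
after L2 α=5/7: [303/7, 587/7, 1140/7]
after L3 α=0: [303/7, 587/7, 1140/7]
after L4 α=1/3: [2377/21, 1720/21, 851/7]
after L5 α=1/2: [3089/21, 3401/21, 639/7]
after L6 α=1: [163, 100, 221]
rounded: [163, 100, 221]

query (1,0) [L1,L2,L3,L4,L5,L6] — begin 0,0,0
after L1 α=2/3: [490/3, 136, 140/3]
after L2 α=1/3: [1745/9, 437/3, 292/9]
after L3 α=0: [1745/9, 437/3, 292/9]
after L4 α=1/4: [464/3, 461/4, 469/12]
after L5 α=7/8: [4307/24, 4745/32, 16009/96]
after L6 α=4/7: [4723/56, 2637/32, 17545/224]
→ [84, 82, 78]

at x=0,y=2 over L1,L2,L3,L4,L5,L7:
+L1 (α=1/2) → [126, 169/2, 48]
+L2 (α=3/4) → [165/2, 367/8, 735/4]
+L3 (α=1/2) → [549/4, 1047/16, 1447/8]
+L4 (α=1/2) → [1169/8, 3511/32, 3159/16]
+L5 (α=1/2) → [2729/16, 11671/64, 7191/32]
+L7 (α=1/3) → [4721/24, 19639/96, 2685/16]
rounded: [197, 205, 168]

at x=0,y=1 over L1,L2,L3,L4,L5,L7:
after L1 α=3/5: [114, 21, 39]
after L2 α=4/5: [482/5, 1009/5, 331/5]
after L3 α=2/3: [2792/15, 3329/15, 2311/15]
after L4 α=1/4: [3777/20, 2157/10, 604/5]
after L5 α=3/4: [9777/80, 3897/40, 886/5]
after L7 α=1: [237, 193, 129]
→ [237, 193, 129]

at x=1,y=1 over L1,L2,L3,L4,L5,L7:
L1 α=1/3: [1/3, 14, 55/3]
L2 α=5/6: [608/9, 233/2, 535/18]
L3 α=1/8: [5165/72, 1657/16, 6607/144]
L4 α=1/2: [15677/144, 3657/32, 9631/288]
L5 α=3/5: [62549/360, 13017/80, 67951/720]
L7 α=3/4: [250469/1440, 21897/320, 76591/2880]
→ [174, 68, 27]

(1,1) stack=L1,L2,L3,L4,L5; from [0,0,0]:
+L1 (α=1/3) → [1/3, 14, 55/3]
+L2 (α=5/6) → [608/9, 233/2, 535/18]
+L3 (α=1/8) → [5165/72, 1657/16, 6607/144]
+L4 (α=1/2) → [15677/144, 3657/32, 9631/288]
+L5 (α=3/5) → [62549/360, 13017/80, 67951/720]
= [174, 163, 94]


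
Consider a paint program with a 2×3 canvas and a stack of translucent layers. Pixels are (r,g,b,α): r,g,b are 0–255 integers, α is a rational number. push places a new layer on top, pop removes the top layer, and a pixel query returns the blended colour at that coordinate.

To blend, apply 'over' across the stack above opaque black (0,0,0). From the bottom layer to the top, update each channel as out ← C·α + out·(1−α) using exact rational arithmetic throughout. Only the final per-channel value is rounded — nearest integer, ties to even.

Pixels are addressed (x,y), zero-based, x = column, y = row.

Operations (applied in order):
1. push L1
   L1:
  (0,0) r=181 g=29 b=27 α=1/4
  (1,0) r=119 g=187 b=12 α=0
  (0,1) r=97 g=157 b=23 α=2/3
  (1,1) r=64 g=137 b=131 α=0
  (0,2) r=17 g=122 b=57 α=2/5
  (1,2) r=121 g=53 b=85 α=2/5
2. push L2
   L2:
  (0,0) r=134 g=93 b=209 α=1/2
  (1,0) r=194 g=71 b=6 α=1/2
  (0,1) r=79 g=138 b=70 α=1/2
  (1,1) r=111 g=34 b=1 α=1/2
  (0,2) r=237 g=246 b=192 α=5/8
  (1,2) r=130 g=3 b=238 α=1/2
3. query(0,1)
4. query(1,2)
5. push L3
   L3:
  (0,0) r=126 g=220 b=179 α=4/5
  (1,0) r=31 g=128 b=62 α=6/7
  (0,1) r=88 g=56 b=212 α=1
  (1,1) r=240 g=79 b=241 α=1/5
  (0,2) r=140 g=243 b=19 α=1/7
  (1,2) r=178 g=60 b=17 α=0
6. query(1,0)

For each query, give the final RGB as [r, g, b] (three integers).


at x=0,y=1 over L1,L2:
L1 α=2/3: [194/3, 314/3, 46/3]
L2 α=1/2: [431/6, 364/3, 128/3]
rounded: [72, 121, 43]

(1,2) stack=L1,L2; from [0,0,0]:
after L1 α=2/5: [242/5, 106/5, 34]
after L2 α=1/2: [446/5, 121/10, 136]
→ [89, 12, 136]

query (1,0) [L1,L2,L3] — begin 0,0,0
+L1 (α=0) → [0, 0, 0]
+L2 (α=1/2) → [97, 71/2, 3]
+L3 (α=6/7) → [283/7, 1607/14, 375/7]
rounded: [40, 115, 54]


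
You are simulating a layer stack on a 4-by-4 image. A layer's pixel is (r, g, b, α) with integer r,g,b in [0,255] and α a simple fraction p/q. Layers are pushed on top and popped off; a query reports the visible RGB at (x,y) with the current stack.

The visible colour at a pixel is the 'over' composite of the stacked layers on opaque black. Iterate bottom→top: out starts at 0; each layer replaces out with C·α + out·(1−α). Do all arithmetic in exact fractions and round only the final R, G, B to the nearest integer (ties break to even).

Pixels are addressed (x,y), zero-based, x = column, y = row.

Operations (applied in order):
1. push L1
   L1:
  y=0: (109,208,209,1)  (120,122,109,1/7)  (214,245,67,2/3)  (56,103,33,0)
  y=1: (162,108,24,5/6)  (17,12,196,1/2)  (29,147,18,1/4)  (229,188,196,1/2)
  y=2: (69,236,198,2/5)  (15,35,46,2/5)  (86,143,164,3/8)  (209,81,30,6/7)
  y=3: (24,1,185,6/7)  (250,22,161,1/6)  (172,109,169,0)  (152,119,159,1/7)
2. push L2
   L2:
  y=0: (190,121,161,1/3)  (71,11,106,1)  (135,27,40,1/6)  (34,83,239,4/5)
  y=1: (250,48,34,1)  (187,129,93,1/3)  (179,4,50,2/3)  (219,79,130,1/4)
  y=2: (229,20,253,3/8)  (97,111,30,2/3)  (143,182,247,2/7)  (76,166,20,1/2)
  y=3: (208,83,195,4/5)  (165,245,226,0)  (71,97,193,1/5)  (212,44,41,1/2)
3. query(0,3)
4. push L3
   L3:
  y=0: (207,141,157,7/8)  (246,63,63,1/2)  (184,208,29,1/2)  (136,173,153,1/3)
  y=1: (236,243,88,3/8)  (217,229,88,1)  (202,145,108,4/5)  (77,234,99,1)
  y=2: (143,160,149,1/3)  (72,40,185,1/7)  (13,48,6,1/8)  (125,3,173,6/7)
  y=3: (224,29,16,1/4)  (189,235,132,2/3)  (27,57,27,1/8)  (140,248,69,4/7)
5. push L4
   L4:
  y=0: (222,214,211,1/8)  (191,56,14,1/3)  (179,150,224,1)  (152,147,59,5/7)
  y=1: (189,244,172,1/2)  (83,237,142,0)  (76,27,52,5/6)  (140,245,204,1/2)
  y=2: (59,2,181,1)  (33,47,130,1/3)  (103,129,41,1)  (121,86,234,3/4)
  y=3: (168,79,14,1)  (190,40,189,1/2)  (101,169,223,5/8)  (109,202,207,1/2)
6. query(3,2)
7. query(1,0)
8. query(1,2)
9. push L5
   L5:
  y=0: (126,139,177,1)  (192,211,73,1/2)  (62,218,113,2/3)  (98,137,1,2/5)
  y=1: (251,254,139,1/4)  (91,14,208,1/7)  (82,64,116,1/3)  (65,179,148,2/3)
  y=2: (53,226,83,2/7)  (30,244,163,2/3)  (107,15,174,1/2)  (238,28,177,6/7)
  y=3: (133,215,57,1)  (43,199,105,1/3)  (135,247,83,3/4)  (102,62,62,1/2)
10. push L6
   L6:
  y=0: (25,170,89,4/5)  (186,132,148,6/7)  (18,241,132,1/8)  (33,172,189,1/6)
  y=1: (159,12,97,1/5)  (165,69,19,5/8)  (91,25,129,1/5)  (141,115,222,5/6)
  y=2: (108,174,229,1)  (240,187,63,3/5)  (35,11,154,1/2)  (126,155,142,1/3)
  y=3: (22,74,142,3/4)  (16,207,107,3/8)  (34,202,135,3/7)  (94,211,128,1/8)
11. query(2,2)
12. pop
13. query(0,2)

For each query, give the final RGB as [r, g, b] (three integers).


at x=0,y=3 over L1,L2:
after L1 α=6/7: [144/7, 6/7, 1110/7]
after L2 α=4/5: [5968/35, 466/7, 1314/7]
rounded: [171, 67, 188]

(3,2) stack=L1,L2,L3,L4; from [0,0,0]:
after L1 α=6/7: [1254/7, 486/7, 180/7]
after L2 α=1/2: [893/7, 824/7, 160/7]
after L3 α=6/7: [6143/49, 950/49, 7426/49]
after L4 α=3/4: [11965/98, 3398/49, 10456/49]
= [122, 69, 213]

query (1,0) [L1,L2,L3,L4] — begin 0,0,0
+L1 (α=1/7) → [120/7, 122/7, 109/7]
+L2 (α=1) → [71, 11, 106]
+L3 (α=1/2) → [317/2, 37, 169/2]
+L4 (α=1/3) → [508/3, 130/3, 61]
rounded: [169, 43, 61]

(1,2) stack=L1,L2,L3,L4; from [0,0,0]:
L1 α=2/5: [6, 14, 92/5]
L2 α=2/3: [200/3, 236/3, 392/15]
L3 α=1/7: [472/7, 512/7, 1709/35]
L4 α=1/3: [1175/21, 451/7, 2656/35]
rounded: [56, 64, 76]

at x=2,y=2 over L1,L2,L3,L4,L5,L6:
L1 α=3/8: [129/4, 429/8, 123/2]
L2 α=2/7: [1789/28, 5057/56, 229/2]
L3 α=1/8: [1841/32, 5441/64, 1615/16]
L4 α=1: [103, 129, 41]
L5 α=1/2: [105, 72, 215/2]
L6 α=1/2: [70, 83/2, 523/4]
= [70, 42, 131]

query (0,2) [L1,L2,L3,L4,L5] — begin 0,0,0
+L1 (α=2/5) → [138/5, 472/5, 396/5]
+L2 (α=3/8) → [825/8, 133/2, 1155/8]
+L3 (α=1/3) → [1397/12, 293/3, 1751/12]
+L4 (α=1) → [59, 2, 181]
+L5 (α=2/7) → [401/7, 66, 153]
rounded: [57, 66, 153]


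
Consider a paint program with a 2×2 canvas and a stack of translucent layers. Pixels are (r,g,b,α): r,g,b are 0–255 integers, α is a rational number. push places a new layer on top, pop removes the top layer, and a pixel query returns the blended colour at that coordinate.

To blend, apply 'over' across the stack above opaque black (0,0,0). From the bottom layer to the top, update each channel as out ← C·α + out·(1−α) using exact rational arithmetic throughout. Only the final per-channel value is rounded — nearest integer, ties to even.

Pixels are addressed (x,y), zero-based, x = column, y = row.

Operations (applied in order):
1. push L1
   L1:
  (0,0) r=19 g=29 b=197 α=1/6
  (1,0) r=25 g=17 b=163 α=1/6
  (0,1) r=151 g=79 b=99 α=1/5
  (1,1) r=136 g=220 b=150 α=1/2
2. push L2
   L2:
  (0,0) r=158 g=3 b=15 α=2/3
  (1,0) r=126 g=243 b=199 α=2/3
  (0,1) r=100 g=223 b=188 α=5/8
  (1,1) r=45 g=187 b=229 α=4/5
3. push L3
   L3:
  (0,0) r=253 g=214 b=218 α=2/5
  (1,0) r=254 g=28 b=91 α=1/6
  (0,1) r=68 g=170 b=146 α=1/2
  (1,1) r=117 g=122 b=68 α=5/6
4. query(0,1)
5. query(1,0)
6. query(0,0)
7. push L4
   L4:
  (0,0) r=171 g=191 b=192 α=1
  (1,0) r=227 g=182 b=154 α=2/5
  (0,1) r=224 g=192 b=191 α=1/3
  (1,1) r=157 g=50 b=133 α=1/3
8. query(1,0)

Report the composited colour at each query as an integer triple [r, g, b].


query (0,1) [L1,L2,L3] — begin 0,0,0
L1 α=1/5: [151/5, 79/5, 99/5]
L2 α=5/8: [2953/40, 1453/10, 4997/40]
L3 α=1/2: [5673/80, 3153/20, 10837/80]
= [71, 158, 135]

at x=1,y=0 over L1,L2,L3:
after L1 α=1/6: [25/6, 17/6, 163/6]
after L2 α=2/3: [1537/18, 2933/18, 2551/18]
after L3 α=1/6: [12257/108, 15169/108, 14393/108]
= [113, 140, 133]

(0,0) stack=L1,L2,L3; from [0,0,0]:
L1 α=1/6: [19/6, 29/6, 197/6]
L2 α=2/3: [1915/18, 65/18, 377/18]
L3 α=2/5: [4951/30, 2633/30, 2993/30]
→ [165, 88, 100]

at x=1,y=0 over L1,L2,L3,L4:
after L1 α=1/6: [25/6, 17/6, 163/6]
after L2 α=2/3: [1537/18, 2933/18, 2551/18]
after L3 α=1/6: [12257/108, 15169/108, 14393/108]
after L4 α=2/5: [28601/180, 28273/180, 25481/180]
= [159, 157, 142]


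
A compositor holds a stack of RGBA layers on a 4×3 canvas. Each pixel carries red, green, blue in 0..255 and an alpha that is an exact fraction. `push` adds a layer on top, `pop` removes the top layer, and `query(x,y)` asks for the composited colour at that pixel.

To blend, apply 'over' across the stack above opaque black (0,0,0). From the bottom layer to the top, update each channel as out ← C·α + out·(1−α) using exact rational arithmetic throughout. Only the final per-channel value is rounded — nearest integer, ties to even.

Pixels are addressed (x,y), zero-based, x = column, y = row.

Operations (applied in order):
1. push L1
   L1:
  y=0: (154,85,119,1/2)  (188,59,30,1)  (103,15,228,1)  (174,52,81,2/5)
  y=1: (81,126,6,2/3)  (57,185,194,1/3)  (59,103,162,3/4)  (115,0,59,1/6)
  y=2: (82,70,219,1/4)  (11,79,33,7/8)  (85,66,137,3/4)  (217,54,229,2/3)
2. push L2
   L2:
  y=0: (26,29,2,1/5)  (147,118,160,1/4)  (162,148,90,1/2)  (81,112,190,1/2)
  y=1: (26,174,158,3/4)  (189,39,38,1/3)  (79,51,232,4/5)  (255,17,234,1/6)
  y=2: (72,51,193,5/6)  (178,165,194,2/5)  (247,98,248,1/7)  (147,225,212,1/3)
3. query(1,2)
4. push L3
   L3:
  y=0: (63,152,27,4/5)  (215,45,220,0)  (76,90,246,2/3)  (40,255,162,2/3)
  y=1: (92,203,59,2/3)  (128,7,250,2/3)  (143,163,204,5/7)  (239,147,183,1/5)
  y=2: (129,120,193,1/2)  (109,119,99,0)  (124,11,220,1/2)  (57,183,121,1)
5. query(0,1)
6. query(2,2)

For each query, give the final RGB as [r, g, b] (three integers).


at x=1,y=2 over L1,L2:
L1 α=7/8: [77/8, 553/8, 231/8]
L2 α=2/5: [3079/40, 4299/40, 3797/40]
→ [77, 107, 95]

at x=0,y=1 over L1,L2,L3:
L1 α=2/3: [54, 84, 4]
L2 α=3/4: [33, 303/2, 239/2]
L3 α=2/3: [217/3, 1115/6, 475/6]
→ [72, 186, 79]

query (2,2) [L1,L2,L3] — begin 0,0,0
+L1 (α=3/4) → [255/4, 99/2, 411/4]
+L2 (α=1/7) → [1259/14, 395/7, 247/2]
+L3 (α=1/2) → [2995/28, 236/7, 687/4]
= [107, 34, 172]


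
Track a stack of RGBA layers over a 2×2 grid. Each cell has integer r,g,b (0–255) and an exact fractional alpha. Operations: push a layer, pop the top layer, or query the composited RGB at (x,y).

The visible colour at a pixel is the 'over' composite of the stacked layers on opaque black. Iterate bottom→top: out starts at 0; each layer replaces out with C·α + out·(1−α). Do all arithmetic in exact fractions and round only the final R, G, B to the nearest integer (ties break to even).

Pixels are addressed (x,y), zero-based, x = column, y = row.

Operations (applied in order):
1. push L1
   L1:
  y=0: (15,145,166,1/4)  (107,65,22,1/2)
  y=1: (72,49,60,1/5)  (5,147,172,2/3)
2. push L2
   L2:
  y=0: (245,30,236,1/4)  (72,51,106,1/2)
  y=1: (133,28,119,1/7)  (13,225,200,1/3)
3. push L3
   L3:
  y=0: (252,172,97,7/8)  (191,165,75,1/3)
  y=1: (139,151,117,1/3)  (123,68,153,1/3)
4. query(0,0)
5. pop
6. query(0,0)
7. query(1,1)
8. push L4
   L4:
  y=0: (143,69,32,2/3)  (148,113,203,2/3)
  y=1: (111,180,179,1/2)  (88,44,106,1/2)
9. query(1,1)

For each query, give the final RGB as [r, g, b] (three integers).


at x=0,y=0 over L1,L2,L3:
after L1 α=1/4: [15/4, 145/4, 83/2]
after L2 α=1/4: [1025/16, 555/16, 721/8]
after L3 α=7/8: [29249/128, 19819/128, 6153/64]
rounded: [229, 155, 96]

(0,0) stack=L1,L2; from [0,0,0]:
after L1 α=1/4: [15/4, 145/4, 83/2]
after L2 α=1/4: [1025/16, 555/16, 721/8]
= [64, 35, 90]

query (1,1) [L1,L2] — begin 0,0,0
+L1 (α=2/3) → [10/3, 98, 344/3]
+L2 (α=1/3) → [59/9, 421/3, 1288/9]
= [7, 140, 143]

at x=1,y=1 over L1,L2,L4:
+L1 (α=2/3) → [10/3, 98, 344/3]
+L2 (α=1/3) → [59/9, 421/3, 1288/9]
+L4 (α=1/2) → [851/18, 553/6, 1121/9]
→ [47, 92, 125]


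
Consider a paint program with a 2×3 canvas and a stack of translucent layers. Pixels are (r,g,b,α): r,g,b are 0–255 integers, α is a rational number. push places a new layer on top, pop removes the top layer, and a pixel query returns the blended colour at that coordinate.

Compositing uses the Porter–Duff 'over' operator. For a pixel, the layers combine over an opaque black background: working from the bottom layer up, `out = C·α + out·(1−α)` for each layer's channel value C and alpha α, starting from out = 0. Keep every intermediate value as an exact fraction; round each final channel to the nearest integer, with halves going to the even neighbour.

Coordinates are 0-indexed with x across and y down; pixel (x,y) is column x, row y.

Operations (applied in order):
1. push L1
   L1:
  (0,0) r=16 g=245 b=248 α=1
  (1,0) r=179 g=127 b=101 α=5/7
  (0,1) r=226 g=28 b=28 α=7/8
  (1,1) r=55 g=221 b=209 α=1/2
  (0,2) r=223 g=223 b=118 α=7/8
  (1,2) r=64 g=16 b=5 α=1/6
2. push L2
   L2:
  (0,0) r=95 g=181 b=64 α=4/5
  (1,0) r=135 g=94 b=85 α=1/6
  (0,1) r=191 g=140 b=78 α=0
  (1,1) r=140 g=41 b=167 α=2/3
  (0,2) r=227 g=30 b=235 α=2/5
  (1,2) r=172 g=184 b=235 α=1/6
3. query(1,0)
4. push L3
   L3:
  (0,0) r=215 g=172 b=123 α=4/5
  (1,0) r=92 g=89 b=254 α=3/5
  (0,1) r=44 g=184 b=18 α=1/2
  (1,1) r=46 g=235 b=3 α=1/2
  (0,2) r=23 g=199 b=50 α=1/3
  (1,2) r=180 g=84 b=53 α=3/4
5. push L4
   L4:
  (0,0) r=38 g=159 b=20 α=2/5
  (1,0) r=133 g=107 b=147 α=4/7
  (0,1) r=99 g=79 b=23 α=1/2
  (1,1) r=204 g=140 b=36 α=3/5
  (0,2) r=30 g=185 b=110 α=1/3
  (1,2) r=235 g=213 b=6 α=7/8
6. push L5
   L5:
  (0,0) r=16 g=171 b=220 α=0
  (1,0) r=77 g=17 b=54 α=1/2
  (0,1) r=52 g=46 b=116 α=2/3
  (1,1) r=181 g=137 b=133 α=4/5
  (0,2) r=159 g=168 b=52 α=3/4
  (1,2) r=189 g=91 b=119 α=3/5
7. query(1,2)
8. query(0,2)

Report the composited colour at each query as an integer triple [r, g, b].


(1,0) stack=L1,L2; from [0,0,0]:
L1 α=5/7: [895/7, 635/7, 505/7]
L2 α=1/6: [2710/21, 3833/42, 520/7]
rounded: [129, 91, 74]

query (1,2) [L1,L2,L3,L4,L5] — begin 0,0,0
L1 α=1/6: [32/3, 8/3, 5/6]
L2 α=1/6: [338/9, 296/9, 1435/36]
L3 α=3/4: [2599/18, 641/9, 7159/144]
L4 α=7/8: [32209/144, 3515/18, 13207/1152]
L5 α=3/5: [73033/360, 5972/45, 218839/2880]
= [203, 133, 76]

(0,2) stack=L1,L2,L3,L4,L5; from [0,0,0]:
after L1 α=7/8: [1561/8, 1561/8, 413/4]
after L2 α=2/5: [1663/8, 5163/40, 3119/20]
after L3 α=1/3: [585/4, 9143/60, 3619/30]
after L4 α=1/3: [215/2, 14693/90, 5269/45]
after L5 α=3/4: [1169/8, 60053/360, 12289/180]
= [146, 167, 68]


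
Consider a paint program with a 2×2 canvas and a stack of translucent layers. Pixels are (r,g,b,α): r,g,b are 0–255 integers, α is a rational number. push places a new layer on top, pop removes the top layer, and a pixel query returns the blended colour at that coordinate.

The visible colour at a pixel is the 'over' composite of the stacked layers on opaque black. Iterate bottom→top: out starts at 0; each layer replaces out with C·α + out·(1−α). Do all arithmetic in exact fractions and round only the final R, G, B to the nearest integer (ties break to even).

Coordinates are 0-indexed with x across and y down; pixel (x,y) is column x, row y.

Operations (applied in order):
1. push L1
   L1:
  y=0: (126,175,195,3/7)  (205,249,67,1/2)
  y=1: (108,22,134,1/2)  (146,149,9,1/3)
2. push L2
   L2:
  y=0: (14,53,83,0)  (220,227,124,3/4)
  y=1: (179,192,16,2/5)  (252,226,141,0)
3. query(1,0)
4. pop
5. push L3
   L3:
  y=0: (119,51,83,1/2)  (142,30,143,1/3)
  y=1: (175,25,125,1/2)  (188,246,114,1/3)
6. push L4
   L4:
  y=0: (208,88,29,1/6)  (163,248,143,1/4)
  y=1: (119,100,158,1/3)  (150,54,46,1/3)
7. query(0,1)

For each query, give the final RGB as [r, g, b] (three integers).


query (1,0) [L1,L2] — begin 0,0,0
+L1 (α=1/2) → [205/2, 249/2, 67/2]
+L2 (α=3/4) → [1525/8, 1611/8, 811/8]
= [191, 201, 101]

query (0,1) [L1,L3,L4] — begin 0,0,0
after L1 α=1/2: [54, 11, 67]
after L3 α=1/2: [229/2, 18, 96]
after L4 α=1/3: [116, 136/3, 350/3]
= [116, 45, 117]


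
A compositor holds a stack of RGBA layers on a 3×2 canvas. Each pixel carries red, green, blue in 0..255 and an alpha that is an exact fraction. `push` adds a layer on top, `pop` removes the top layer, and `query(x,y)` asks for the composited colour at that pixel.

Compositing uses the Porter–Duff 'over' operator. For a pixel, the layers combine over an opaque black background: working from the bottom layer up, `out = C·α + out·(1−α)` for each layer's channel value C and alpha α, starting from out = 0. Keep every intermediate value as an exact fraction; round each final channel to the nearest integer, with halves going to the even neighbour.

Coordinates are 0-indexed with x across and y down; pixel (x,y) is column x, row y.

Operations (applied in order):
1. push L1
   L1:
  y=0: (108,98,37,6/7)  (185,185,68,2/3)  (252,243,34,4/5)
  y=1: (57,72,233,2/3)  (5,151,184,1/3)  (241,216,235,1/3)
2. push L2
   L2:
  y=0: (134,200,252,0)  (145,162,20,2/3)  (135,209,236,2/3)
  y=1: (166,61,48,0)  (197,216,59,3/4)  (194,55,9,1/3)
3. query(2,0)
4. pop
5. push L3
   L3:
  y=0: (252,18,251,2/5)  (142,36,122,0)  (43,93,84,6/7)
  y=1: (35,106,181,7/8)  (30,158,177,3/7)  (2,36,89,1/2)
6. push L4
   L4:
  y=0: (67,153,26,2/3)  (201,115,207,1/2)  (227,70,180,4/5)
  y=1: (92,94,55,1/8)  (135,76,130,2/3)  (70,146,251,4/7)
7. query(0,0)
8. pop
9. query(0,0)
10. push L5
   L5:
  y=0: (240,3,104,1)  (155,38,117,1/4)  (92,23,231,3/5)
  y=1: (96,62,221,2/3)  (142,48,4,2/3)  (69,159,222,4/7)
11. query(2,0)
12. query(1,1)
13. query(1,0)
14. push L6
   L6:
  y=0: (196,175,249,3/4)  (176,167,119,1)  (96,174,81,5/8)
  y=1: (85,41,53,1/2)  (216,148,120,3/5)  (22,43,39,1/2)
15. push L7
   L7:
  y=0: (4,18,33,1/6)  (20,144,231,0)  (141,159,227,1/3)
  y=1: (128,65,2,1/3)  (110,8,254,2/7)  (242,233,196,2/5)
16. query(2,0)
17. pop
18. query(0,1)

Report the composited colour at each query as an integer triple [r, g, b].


(2,0) stack=L1,L2; from [0,0,0]:
+L1 (α=4/5) → [1008/5, 972/5, 136/5]
+L2 (α=2/3) → [786/5, 3062/15, 832/5]
→ [157, 204, 166]

query (0,0) [L1,L3,L4] — begin 0,0,0
after L1 α=6/7: [648/7, 84, 222/7]
after L3 α=2/5: [5472/35, 288/5, 836/7]
after L4 α=2/3: [10162/105, 606/5, 400/7]
= [97, 121, 57]

query (0,0) [L1,L3] — begin 0,0,0
L1 α=6/7: [648/7, 84, 222/7]
L3 α=2/5: [5472/35, 288/5, 836/7]
→ [156, 58, 119]

(2,0) stack=L1,L3,L5; from [0,0,0]:
+L1 (α=4/5) → [1008/5, 972/5, 136/5]
+L3 (α=6/7) → [2298/35, 3762/35, 2656/35]
+L5 (α=3/5) → [14256/175, 9939/175, 29567/175]
rounded: [81, 57, 169]

(1,1) stack=L1,L3,L5; from [0,0,0]:
after L1 α=1/3: [5/3, 151/3, 184/3]
after L3 α=3/7: [290/21, 2026/21, 2329/21]
after L5 α=2/3: [6254/63, 4042/63, 2497/63]
= [99, 64, 40]

(1,0) stack=L1,L3,L5; from [0,0,0]:
L1 α=2/3: [370/3, 370/3, 136/3]
L3 α=0: [370/3, 370/3, 136/3]
L5 α=1/4: [525/4, 102, 253/4]
= [131, 102, 63]

(2,0) stack=L1,L3,L5,L6,L7; from [0,0,0]:
+L1 (α=4/5) → [1008/5, 972/5, 136/5]
+L3 (α=6/7) → [2298/35, 3762/35, 2656/35]
+L5 (α=3/5) → [14256/175, 9939/175, 29567/175]
+L6 (α=5/8) → [15846/175, 182067/1400, 19947/175]
+L7 (α=1/3) → [18789/175, 97789/700, 79619/525]
= [107, 140, 152]

(0,1) stack=L1,L3,L5,L6; from [0,0,0]:
after L1 α=2/3: [38, 48, 466/3]
after L3 α=7/8: [283/8, 395/4, 4267/24]
after L5 α=2/3: [1819/24, 297/4, 14875/72]
after L6 α=1/2: [3859/48, 461/8, 18691/144]
→ [80, 58, 130]


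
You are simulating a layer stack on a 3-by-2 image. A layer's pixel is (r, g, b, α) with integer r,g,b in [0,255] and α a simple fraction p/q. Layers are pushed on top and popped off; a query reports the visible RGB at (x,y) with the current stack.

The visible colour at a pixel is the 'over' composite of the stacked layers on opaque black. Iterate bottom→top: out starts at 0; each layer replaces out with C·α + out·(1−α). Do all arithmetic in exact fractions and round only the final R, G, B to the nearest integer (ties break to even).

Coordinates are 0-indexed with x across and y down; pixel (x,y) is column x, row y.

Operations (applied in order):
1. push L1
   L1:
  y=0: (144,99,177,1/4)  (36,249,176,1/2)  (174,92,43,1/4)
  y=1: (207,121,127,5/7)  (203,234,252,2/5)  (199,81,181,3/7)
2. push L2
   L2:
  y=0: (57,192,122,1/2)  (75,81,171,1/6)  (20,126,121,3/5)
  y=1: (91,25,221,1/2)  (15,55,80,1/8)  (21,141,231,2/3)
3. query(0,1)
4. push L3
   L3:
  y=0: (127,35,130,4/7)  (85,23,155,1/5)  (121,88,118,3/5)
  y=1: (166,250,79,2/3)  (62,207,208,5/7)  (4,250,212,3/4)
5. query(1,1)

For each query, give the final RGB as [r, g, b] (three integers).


query (0,1) [L1,L2] — begin 0,0,0
after L1 α=5/7: [1035/7, 605/7, 635/7]
after L2 α=1/2: [836/7, 390/7, 1091/7]
rounded: [119, 56, 156]

query (1,1) [L1,L2,L3] — begin 0,0,0
+L1 (α=2/5) → [406/5, 468/5, 504/5]
+L2 (α=1/8) → [2917/40, 3551/40, 491/5]
+L3 (α=5/7) → [9117/140, 24251/140, 6182/35]
→ [65, 173, 177]


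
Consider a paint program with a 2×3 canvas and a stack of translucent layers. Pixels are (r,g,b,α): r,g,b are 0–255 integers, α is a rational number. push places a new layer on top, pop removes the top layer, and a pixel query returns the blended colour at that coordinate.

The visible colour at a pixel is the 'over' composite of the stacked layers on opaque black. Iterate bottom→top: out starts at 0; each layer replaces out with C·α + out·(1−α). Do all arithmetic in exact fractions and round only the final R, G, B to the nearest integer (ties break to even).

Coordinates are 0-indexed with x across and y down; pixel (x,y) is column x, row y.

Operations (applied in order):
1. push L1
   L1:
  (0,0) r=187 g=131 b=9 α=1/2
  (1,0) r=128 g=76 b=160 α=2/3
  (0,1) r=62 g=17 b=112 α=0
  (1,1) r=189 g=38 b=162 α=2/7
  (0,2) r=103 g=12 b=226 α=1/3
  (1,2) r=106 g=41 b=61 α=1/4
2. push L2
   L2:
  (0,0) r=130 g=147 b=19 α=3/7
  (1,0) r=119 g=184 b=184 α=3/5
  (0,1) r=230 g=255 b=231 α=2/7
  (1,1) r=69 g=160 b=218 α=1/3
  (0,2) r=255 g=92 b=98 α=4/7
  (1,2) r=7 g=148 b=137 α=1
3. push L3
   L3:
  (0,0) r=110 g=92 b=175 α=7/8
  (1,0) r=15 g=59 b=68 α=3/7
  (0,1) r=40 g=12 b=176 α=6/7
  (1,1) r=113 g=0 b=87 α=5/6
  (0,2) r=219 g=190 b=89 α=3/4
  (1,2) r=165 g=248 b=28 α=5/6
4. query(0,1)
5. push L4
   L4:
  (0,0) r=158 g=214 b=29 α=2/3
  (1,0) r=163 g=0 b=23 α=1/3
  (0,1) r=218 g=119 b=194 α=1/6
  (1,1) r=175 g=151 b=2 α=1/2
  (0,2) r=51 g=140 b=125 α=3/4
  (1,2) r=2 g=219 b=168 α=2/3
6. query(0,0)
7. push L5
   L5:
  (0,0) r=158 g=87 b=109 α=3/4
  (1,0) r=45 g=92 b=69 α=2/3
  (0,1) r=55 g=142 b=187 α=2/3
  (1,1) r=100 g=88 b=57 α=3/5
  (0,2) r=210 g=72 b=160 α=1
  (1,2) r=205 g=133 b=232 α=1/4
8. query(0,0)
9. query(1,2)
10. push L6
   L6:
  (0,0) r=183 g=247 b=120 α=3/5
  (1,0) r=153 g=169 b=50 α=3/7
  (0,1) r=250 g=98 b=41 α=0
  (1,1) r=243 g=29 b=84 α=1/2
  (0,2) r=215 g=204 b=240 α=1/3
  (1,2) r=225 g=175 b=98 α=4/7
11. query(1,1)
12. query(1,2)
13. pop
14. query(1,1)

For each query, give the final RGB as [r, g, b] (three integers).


at x=0,y=1 over L1,L2,L3:
+L1 (α=0) → [0, 0, 0]
+L2 (α=2/7) → [460/7, 510/7, 66]
+L3 (α=6/7) → [2140/49, 1014/49, 1122/7]
= [44, 21, 160]

(0,0) stack=L1,L2,L3,L4; from [0,0,0]:
after L1 α=1/2: [187/2, 131/2, 9/2]
after L2 α=3/7: [764/7, 703/7, 75/7]
after L3 α=7/8: [3077/28, 5211/56, 4325/28]
after L4 α=2/3: [3975/28, 29179/168, 1983/28]
rounded: [142, 174, 71]

(0,0) stack=L1,L2,L3,L4,L5; from [0,0,0]:
after L1 α=1/2: [187/2, 131/2, 9/2]
after L2 α=3/7: [764/7, 703/7, 75/7]
after L3 α=7/8: [3077/28, 5211/56, 4325/28]
after L4 α=2/3: [3975/28, 29179/168, 1983/28]
after L5 α=3/4: [17247/112, 73027/672, 11139/112]
= [154, 109, 99]

query (1,2) [L1,L2,L3,L4,L5] — begin 0,0,0
+L1 (α=1/4) → [53/2, 41/4, 61/4]
+L2 (α=1) → [7, 148, 137]
+L3 (α=5/6) → [416/3, 694/3, 277/6]
+L4 (α=2/3) → [428/9, 2008/9, 2293/18]
+L5 (α=1/4) → [1043/12, 2407/12, 3685/24]
= [87, 201, 154]

at x=1,y=1 over L1,L2,L3,L4,L5,L6:
+L1 (α=2/7) → [54, 76/7, 324/7]
+L2 (α=1/3) → [59, 424/7, 2174/21]
+L3 (α=5/6) → [104, 212/21, 11309/126]
+L4 (α=1/2) → [279/2, 3383/42, 11561/252]
+L5 (α=3/5) → [579/5, 8927/105, 33107/630]
+L6 (α=1/2) → [897/5, 5986/105, 86027/1260]
= [179, 57, 68]

query (1,2) [L1,L2,L3,L4,L5,L6] — begin 0,0,0
L1 α=1/4: [53/2, 41/4, 61/4]
L2 α=1: [7, 148, 137]
L3 α=5/6: [416/3, 694/3, 277/6]
L4 α=2/3: [428/9, 2008/9, 2293/18]
L5 α=1/4: [1043/12, 2407/12, 3685/24]
L6 α=4/7: [4643/28, 5207/28, 6821/56]
= [166, 186, 122]

at x=1,y=1 over L1,L2,L3,L4,L5:
+L1 (α=2/7) → [54, 76/7, 324/7]
+L2 (α=1/3) → [59, 424/7, 2174/21]
+L3 (α=5/6) → [104, 212/21, 11309/126]
+L4 (α=1/2) → [279/2, 3383/42, 11561/252]
+L5 (α=3/5) → [579/5, 8927/105, 33107/630]
→ [116, 85, 53]


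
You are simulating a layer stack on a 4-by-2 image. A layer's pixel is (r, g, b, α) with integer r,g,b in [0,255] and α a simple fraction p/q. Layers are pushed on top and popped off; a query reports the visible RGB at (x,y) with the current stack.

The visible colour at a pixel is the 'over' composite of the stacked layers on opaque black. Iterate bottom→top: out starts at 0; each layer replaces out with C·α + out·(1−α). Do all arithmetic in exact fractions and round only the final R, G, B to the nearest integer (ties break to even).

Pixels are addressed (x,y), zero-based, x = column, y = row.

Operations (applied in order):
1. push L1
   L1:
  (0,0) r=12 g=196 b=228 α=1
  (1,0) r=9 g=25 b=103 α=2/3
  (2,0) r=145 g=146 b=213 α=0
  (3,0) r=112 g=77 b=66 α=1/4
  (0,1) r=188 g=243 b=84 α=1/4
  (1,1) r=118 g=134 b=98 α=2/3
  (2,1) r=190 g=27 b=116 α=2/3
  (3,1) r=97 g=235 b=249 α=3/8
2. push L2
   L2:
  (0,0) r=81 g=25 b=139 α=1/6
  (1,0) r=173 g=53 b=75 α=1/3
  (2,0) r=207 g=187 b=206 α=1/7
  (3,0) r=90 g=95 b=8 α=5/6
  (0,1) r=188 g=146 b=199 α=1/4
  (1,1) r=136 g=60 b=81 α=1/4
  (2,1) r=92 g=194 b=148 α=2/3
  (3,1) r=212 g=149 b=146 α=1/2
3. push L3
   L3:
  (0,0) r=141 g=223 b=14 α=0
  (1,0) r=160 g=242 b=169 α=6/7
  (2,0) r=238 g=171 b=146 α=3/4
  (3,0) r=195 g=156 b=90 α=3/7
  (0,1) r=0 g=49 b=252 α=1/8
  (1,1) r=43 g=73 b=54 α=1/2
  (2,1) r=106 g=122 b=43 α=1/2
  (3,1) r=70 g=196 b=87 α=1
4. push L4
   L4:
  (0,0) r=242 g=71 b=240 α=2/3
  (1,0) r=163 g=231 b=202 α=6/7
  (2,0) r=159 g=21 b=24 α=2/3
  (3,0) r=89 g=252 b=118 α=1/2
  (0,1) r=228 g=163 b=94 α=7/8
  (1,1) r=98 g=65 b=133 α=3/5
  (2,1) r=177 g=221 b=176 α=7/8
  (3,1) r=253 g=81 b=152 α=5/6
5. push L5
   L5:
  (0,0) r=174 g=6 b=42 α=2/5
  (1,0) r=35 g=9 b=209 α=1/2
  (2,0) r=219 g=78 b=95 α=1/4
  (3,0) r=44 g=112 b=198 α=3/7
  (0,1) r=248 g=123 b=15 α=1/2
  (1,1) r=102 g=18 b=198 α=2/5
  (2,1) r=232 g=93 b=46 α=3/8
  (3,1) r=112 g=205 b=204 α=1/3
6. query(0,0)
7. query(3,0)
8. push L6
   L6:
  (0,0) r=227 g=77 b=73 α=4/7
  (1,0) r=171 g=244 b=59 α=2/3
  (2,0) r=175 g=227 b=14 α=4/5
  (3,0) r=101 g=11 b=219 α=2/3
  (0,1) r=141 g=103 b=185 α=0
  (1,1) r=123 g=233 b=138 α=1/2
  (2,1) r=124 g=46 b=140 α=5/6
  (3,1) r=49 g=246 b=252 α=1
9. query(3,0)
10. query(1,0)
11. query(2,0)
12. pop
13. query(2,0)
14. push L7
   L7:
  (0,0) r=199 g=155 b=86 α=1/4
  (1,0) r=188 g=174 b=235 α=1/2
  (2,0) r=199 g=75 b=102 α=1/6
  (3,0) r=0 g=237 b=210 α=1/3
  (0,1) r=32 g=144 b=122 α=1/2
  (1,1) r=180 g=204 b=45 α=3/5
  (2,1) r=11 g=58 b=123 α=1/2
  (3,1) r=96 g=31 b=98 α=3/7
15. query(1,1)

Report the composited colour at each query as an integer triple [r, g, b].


at x=0,y=0 over L1,L2,L3,L4,L5:
L1 α=1: [12, 196, 228]
L2 α=1/6: [47/2, 335/2, 1279/6]
L3 α=0: [47/2, 335/2, 1279/6]
L4 α=2/3: [1015/6, 619/6, 4159/18]
L5 α=2/5: [1711/10, 643/10, 4663/30]
rounded: [171, 64, 155]

query (3,0) [L1,L2,L3,L4,L5] — begin 0,0,0
L1 α=1/4: [28, 77/4, 33/2]
L2 α=5/6: [239/3, 659/8, 113/12]
L3 α=3/7: [2711/21, 1595/14, 923/21]
L4 α=1/2: [2290/21, 5123/28, 3401/42]
L5 α=3/7: [11932/147, 7475/49, 19276/147]
rounded: [81, 153, 131]

query (3,0) [L1,L2,L3,L4,L5,L6] — begin 0,0,0
after L1 α=1/4: [28, 77/4, 33/2]
after L2 α=5/6: [239/3, 659/8, 113/12]
after L3 α=3/7: [2711/21, 1595/14, 923/21]
after L4 α=1/2: [2290/21, 5123/28, 3401/42]
after L5 α=3/7: [11932/147, 7475/49, 19276/147]
after L6 α=2/3: [41626/441, 2851/49, 83662/441]
→ [94, 58, 190]

query (1,0) [L1,L2,L3,L4,L5,L6] — begin 0,0,0
after L1 α=2/3: [6, 50/3, 206/3]
after L2 α=1/3: [185/3, 259/9, 637/9]
after L3 α=6/7: [3065/21, 13327/63, 9763/63]
after L4 α=6/7: [23603/147, 100645/441, 86119/441]
after L5 α=1/2: [14374/147, 52307/441, 89144/441]
after L6 α=2/3: [64648/441, 267515/1323, 141182/1323]
rounded: [147, 202, 107]

query (2,0) [L1,L2,L3,L4,L5,L6] — begin 0,0,0
+L1 (α=0) → [0, 0, 0]
+L2 (α=1/7) → [207/7, 187/7, 206/7]
+L3 (α=3/4) → [5205/28, 1889/14, 818/7]
+L4 (α=2/3) → [4703/28, 2477/42, 1154/21]
+L5 (α=1/4) → [20241/112, 3569/56, 1819/28]
+L6 (α=4/5) → [98641/560, 54417/280, 3387/140]
→ [176, 194, 24]

(2,0) stack=L1,L2,L3,L4,L5; from [0,0,0]:
L1 α=0: [0, 0, 0]
L2 α=1/7: [207/7, 187/7, 206/7]
L3 α=3/4: [5205/28, 1889/14, 818/7]
L4 α=2/3: [4703/28, 2477/42, 1154/21]
L5 α=1/4: [20241/112, 3569/56, 1819/28]
→ [181, 64, 65]

at x=1,y=1 over L1,L2,L3,L4,L5,L7:
+L1 (α=2/3) → [236/3, 268/3, 196/3]
+L2 (α=1/4) → [93, 82, 277/4]
+L3 (α=1/2) → [68, 155/2, 493/8]
+L4 (α=3/5) → [86, 70, 2089/20]
+L5 (α=2/5) → [462/5, 246/5, 14187/100]
+L7 (α=3/5) → [3624/25, 3552/25, 20937/250]
rounded: [145, 142, 84]
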